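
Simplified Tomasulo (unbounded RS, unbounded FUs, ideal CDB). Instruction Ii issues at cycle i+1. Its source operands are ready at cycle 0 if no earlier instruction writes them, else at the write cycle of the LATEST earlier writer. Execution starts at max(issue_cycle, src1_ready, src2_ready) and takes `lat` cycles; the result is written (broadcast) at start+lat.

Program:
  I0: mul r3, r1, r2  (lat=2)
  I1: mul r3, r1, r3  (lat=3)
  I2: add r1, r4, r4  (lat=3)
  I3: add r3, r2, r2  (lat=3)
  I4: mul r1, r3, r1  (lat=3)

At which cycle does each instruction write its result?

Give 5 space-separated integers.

Answer: 3 6 6 7 10

Derivation:
I0 mul r3: issue@1 deps=(None,None) exec_start@1 write@3
I1 mul r3: issue@2 deps=(None,0) exec_start@3 write@6
I2 add r1: issue@3 deps=(None,None) exec_start@3 write@6
I3 add r3: issue@4 deps=(None,None) exec_start@4 write@7
I4 mul r1: issue@5 deps=(3,2) exec_start@7 write@10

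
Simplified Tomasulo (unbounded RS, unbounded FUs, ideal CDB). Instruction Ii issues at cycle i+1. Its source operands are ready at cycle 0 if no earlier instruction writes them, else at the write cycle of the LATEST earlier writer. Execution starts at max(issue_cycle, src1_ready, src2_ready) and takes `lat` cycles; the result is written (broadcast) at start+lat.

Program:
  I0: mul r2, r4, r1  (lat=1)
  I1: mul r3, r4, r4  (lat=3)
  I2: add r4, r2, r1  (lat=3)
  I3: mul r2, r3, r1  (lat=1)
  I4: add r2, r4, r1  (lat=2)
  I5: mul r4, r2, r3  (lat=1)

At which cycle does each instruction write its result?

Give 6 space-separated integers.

Answer: 2 5 6 6 8 9

Derivation:
I0 mul r2: issue@1 deps=(None,None) exec_start@1 write@2
I1 mul r3: issue@2 deps=(None,None) exec_start@2 write@5
I2 add r4: issue@3 deps=(0,None) exec_start@3 write@6
I3 mul r2: issue@4 deps=(1,None) exec_start@5 write@6
I4 add r2: issue@5 deps=(2,None) exec_start@6 write@8
I5 mul r4: issue@6 deps=(4,1) exec_start@8 write@9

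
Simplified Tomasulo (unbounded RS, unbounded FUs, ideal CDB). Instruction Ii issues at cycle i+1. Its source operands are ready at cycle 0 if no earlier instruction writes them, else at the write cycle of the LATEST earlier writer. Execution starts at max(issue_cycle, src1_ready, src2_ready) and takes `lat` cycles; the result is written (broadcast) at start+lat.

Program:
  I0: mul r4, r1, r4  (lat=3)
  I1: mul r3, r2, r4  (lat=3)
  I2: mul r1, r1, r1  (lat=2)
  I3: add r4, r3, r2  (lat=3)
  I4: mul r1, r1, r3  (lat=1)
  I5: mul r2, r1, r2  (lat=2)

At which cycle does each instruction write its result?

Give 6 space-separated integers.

Answer: 4 7 5 10 8 10

Derivation:
I0 mul r4: issue@1 deps=(None,None) exec_start@1 write@4
I1 mul r3: issue@2 deps=(None,0) exec_start@4 write@7
I2 mul r1: issue@3 deps=(None,None) exec_start@3 write@5
I3 add r4: issue@4 deps=(1,None) exec_start@7 write@10
I4 mul r1: issue@5 deps=(2,1) exec_start@7 write@8
I5 mul r2: issue@6 deps=(4,None) exec_start@8 write@10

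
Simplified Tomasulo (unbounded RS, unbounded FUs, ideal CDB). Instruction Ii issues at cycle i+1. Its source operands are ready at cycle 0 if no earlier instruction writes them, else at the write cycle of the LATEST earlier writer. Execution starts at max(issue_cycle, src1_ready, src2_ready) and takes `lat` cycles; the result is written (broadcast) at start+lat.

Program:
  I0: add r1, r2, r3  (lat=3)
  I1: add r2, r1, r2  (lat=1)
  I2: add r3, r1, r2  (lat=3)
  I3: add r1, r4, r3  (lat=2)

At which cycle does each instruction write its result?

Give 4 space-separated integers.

I0 add r1: issue@1 deps=(None,None) exec_start@1 write@4
I1 add r2: issue@2 deps=(0,None) exec_start@4 write@5
I2 add r3: issue@3 deps=(0,1) exec_start@5 write@8
I3 add r1: issue@4 deps=(None,2) exec_start@8 write@10

Answer: 4 5 8 10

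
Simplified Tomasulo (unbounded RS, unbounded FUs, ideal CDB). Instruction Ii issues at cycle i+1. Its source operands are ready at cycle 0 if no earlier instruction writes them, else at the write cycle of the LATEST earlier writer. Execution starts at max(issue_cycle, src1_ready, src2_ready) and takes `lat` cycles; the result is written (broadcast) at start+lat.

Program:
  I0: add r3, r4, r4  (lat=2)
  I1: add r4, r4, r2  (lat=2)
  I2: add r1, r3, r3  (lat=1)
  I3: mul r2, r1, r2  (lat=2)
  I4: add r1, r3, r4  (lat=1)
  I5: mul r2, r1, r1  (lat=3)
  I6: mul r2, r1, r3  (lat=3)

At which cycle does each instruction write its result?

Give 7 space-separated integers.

Answer: 3 4 4 6 6 9 10

Derivation:
I0 add r3: issue@1 deps=(None,None) exec_start@1 write@3
I1 add r4: issue@2 deps=(None,None) exec_start@2 write@4
I2 add r1: issue@3 deps=(0,0) exec_start@3 write@4
I3 mul r2: issue@4 deps=(2,None) exec_start@4 write@6
I4 add r1: issue@5 deps=(0,1) exec_start@5 write@6
I5 mul r2: issue@6 deps=(4,4) exec_start@6 write@9
I6 mul r2: issue@7 deps=(4,0) exec_start@7 write@10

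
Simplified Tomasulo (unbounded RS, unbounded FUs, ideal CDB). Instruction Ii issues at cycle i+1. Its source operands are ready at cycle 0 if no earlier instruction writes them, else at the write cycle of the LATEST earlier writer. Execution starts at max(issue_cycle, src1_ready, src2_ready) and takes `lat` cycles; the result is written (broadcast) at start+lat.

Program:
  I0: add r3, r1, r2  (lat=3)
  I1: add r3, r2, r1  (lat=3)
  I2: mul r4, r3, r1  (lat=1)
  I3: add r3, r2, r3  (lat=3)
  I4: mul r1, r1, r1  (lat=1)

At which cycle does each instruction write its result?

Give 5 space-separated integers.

Answer: 4 5 6 8 6

Derivation:
I0 add r3: issue@1 deps=(None,None) exec_start@1 write@4
I1 add r3: issue@2 deps=(None,None) exec_start@2 write@5
I2 mul r4: issue@3 deps=(1,None) exec_start@5 write@6
I3 add r3: issue@4 deps=(None,1) exec_start@5 write@8
I4 mul r1: issue@5 deps=(None,None) exec_start@5 write@6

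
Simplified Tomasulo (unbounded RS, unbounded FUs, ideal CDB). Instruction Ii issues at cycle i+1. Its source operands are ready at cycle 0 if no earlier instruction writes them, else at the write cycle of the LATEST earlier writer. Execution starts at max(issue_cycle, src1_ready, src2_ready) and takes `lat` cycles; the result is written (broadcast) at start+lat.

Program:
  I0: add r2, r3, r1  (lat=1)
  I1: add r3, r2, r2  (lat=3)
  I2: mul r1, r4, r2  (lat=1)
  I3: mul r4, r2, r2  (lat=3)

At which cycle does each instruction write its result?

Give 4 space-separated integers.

Answer: 2 5 4 7

Derivation:
I0 add r2: issue@1 deps=(None,None) exec_start@1 write@2
I1 add r3: issue@2 deps=(0,0) exec_start@2 write@5
I2 mul r1: issue@3 deps=(None,0) exec_start@3 write@4
I3 mul r4: issue@4 deps=(0,0) exec_start@4 write@7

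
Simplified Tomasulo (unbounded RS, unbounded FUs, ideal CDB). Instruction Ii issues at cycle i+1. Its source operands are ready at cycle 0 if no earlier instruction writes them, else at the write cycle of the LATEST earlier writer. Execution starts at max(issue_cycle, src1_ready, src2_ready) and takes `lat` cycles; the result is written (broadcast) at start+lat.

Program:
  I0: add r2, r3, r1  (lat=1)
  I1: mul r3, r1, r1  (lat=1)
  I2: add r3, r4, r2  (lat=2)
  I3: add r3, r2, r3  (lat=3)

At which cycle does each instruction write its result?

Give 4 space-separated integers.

I0 add r2: issue@1 deps=(None,None) exec_start@1 write@2
I1 mul r3: issue@2 deps=(None,None) exec_start@2 write@3
I2 add r3: issue@3 deps=(None,0) exec_start@3 write@5
I3 add r3: issue@4 deps=(0,2) exec_start@5 write@8

Answer: 2 3 5 8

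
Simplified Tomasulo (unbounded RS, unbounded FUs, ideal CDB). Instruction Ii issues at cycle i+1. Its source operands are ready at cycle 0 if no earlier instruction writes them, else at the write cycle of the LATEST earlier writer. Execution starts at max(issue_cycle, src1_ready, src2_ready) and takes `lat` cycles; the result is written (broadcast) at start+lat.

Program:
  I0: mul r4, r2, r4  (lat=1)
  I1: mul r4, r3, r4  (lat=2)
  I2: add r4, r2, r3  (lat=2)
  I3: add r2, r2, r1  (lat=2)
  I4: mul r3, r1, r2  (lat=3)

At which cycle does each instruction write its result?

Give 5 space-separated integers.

Answer: 2 4 5 6 9

Derivation:
I0 mul r4: issue@1 deps=(None,None) exec_start@1 write@2
I1 mul r4: issue@2 deps=(None,0) exec_start@2 write@4
I2 add r4: issue@3 deps=(None,None) exec_start@3 write@5
I3 add r2: issue@4 deps=(None,None) exec_start@4 write@6
I4 mul r3: issue@5 deps=(None,3) exec_start@6 write@9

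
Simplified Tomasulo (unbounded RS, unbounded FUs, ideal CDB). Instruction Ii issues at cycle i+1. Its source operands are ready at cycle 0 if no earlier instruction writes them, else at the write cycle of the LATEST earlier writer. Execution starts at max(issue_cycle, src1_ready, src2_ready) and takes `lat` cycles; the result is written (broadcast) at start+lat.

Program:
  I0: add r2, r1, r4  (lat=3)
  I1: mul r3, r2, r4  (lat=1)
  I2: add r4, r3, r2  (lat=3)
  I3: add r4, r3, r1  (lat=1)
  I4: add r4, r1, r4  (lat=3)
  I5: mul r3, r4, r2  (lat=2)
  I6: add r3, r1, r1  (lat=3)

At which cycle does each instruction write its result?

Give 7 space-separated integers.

Answer: 4 5 8 6 9 11 10

Derivation:
I0 add r2: issue@1 deps=(None,None) exec_start@1 write@4
I1 mul r3: issue@2 deps=(0,None) exec_start@4 write@5
I2 add r4: issue@3 deps=(1,0) exec_start@5 write@8
I3 add r4: issue@4 deps=(1,None) exec_start@5 write@6
I4 add r4: issue@5 deps=(None,3) exec_start@6 write@9
I5 mul r3: issue@6 deps=(4,0) exec_start@9 write@11
I6 add r3: issue@7 deps=(None,None) exec_start@7 write@10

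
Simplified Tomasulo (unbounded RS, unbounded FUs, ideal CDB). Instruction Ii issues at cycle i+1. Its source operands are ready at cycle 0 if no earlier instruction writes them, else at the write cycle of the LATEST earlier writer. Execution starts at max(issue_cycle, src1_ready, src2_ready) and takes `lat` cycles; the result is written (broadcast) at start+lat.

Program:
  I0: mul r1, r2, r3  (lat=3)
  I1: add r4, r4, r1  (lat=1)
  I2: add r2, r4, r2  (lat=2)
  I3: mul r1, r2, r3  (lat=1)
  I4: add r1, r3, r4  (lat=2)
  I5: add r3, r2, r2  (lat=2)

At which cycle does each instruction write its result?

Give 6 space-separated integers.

I0 mul r1: issue@1 deps=(None,None) exec_start@1 write@4
I1 add r4: issue@2 deps=(None,0) exec_start@4 write@5
I2 add r2: issue@3 deps=(1,None) exec_start@5 write@7
I3 mul r1: issue@4 deps=(2,None) exec_start@7 write@8
I4 add r1: issue@5 deps=(None,1) exec_start@5 write@7
I5 add r3: issue@6 deps=(2,2) exec_start@7 write@9

Answer: 4 5 7 8 7 9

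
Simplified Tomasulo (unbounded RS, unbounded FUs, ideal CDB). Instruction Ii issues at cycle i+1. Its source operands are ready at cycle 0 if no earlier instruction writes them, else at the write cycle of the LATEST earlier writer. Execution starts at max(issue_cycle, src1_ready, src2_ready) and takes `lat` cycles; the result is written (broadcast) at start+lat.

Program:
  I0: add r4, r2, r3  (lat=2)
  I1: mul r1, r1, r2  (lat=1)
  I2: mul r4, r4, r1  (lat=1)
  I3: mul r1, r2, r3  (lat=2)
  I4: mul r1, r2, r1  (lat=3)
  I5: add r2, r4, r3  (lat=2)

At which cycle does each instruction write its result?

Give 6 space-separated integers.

Answer: 3 3 4 6 9 8

Derivation:
I0 add r4: issue@1 deps=(None,None) exec_start@1 write@3
I1 mul r1: issue@2 deps=(None,None) exec_start@2 write@3
I2 mul r4: issue@3 deps=(0,1) exec_start@3 write@4
I3 mul r1: issue@4 deps=(None,None) exec_start@4 write@6
I4 mul r1: issue@5 deps=(None,3) exec_start@6 write@9
I5 add r2: issue@6 deps=(2,None) exec_start@6 write@8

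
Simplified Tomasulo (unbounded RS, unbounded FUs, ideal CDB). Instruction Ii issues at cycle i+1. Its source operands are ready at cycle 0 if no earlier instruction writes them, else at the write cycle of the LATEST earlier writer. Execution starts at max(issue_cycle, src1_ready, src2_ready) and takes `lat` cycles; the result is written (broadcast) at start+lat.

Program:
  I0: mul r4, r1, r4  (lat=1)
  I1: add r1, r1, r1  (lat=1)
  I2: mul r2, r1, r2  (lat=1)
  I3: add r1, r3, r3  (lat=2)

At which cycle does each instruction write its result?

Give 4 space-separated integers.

I0 mul r4: issue@1 deps=(None,None) exec_start@1 write@2
I1 add r1: issue@2 deps=(None,None) exec_start@2 write@3
I2 mul r2: issue@3 deps=(1,None) exec_start@3 write@4
I3 add r1: issue@4 deps=(None,None) exec_start@4 write@6

Answer: 2 3 4 6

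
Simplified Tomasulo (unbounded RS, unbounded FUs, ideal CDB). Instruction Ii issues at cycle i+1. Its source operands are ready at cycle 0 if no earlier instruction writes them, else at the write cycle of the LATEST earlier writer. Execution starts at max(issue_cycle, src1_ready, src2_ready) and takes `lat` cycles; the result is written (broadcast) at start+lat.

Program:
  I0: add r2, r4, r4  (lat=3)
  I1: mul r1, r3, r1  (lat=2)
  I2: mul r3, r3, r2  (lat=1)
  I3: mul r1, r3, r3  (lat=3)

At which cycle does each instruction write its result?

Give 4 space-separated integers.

Answer: 4 4 5 8

Derivation:
I0 add r2: issue@1 deps=(None,None) exec_start@1 write@4
I1 mul r1: issue@2 deps=(None,None) exec_start@2 write@4
I2 mul r3: issue@3 deps=(None,0) exec_start@4 write@5
I3 mul r1: issue@4 deps=(2,2) exec_start@5 write@8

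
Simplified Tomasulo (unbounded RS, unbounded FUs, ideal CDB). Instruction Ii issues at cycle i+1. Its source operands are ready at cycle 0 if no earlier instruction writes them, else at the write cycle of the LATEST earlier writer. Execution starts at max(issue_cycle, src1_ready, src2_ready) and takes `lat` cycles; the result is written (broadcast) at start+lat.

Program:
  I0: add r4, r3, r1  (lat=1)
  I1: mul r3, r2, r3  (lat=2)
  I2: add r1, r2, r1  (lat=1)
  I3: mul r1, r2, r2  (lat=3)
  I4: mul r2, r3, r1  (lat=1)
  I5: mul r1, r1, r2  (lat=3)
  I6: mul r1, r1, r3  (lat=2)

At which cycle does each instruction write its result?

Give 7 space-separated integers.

Answer: 2 4 4 7 8 11 13

Derivation:
I0 add r4: issue@1 deps=(None,None) exec_start@1 write@2
I1 mul r3: issue@2 deps=(None,None) exec_start@2 write@4
I2 add r1: issue@3 deps=(None,None) exec_start@3 write@4
I3 mul r1: issue@4 deps=(None,None) exec_start@4 write@7
I4 mul r2: issue@5 deps=(1,3) exec_start@7 write@8
I5 mul r1: issue@6 deps=(3,4) exec_start@8 write@11
I6 mul r1: issue@7 deps=(5,1) exec_start@11 write@13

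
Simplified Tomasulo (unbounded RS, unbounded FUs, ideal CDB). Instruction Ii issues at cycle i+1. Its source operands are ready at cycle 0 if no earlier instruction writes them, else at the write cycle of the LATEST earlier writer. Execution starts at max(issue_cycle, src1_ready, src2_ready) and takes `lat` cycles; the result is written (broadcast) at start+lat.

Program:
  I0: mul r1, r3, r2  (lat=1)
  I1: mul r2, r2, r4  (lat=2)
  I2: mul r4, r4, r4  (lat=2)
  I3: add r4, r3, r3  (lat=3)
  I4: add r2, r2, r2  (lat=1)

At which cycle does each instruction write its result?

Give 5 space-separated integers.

I0 mul r1: issue@1 deps=(None,None) exec_start@1 write@2
I1 mul r2: issue@2 deps=(None,None) exec_start@2 write@4
I2 mul r4: issue@3 deps=(None,None) exec_start@3 write@5
I3 add r4: issue@4 deps=(None,None) exec_start@4 write@7
I4 add r2: issue@5 deps=(1,1) exec_start@5 write@6

Answer: 2 4 5 7 6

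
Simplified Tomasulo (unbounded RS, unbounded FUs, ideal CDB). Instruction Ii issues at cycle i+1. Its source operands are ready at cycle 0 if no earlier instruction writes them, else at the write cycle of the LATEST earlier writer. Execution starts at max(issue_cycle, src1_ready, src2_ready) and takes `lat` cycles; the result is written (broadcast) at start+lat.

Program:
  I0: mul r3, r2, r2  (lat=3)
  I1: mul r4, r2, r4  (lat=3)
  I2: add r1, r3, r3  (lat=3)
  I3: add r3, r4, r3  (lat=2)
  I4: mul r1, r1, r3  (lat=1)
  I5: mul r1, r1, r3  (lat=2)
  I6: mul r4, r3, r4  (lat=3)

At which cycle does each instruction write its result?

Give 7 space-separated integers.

I0 mul r3: issue@1 deps=(None,None) exec_start@1 write@4
I1 mul r4: issue@2 deps=(None,None) exec_start@2 write@5
I2 add r1: issue@3 deps=(0,0) exec_start@4 write@7
I3 add r3: issue@4 deps=(1,0) exec_start@5 write@7
I4 mul r1: issue@5 deps=(2,3) exec_start@7 write@8
I5 mul r1: issue@6 deps=(4,3) exec_start@8 write@10
I6 mul r4: issue@7 deps=(3,1) exec_start@7 write@10

Answer: 4 5 7 7 8 10 10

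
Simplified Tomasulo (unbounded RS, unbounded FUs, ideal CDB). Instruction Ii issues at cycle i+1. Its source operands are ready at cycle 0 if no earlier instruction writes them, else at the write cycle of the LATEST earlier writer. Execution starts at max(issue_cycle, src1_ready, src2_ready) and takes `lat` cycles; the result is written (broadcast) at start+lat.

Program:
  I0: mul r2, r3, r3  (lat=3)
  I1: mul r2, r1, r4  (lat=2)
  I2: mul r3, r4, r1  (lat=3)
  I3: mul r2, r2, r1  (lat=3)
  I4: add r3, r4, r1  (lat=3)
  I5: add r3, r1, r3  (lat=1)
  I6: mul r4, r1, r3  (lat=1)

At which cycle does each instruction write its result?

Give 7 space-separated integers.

I0 mul r2: issue@1 deps=(None,None) exec_start@1 write@4
I1 mul r2: issue@2 deps=(None,None) exec_start@2 write@4
I2 mul r3: issue@3 deps=(None,None) exec_start@3 write@6
I3 mul r2: issue@4 deps=(1,None) exec_start@4 write@7
I4 add r3: issue@5 deps=(None,None) exec_start@5 write@8
I5 add r3: issue@6 deps=(None,4) exec_start@8 write@9
I6 mul r4: issue@7 deps=(None,5) exec_start@9 write@10

Answer: 4 4 6 7 8 9 10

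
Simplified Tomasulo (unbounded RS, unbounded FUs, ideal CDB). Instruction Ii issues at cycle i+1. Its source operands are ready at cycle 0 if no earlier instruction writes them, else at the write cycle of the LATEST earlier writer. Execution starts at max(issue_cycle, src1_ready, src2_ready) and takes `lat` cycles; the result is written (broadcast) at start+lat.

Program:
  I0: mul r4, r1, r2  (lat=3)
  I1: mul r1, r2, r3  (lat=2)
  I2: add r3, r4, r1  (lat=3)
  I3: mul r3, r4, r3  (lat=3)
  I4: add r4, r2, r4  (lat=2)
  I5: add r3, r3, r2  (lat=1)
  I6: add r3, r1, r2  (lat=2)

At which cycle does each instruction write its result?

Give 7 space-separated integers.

Answer: 4 4 7 10 7 11 9

Derivation:
I0 mul r4: issue@1 deps=(None,None) exec_start@1 write@4
I1 mul r1: issue@2 deps=(None,None) exec_start@2 write@4
I2 add r3: issue@3 deps=(0,1) exec_start@4 write@7
I3 mul r3: issue@4 deps=(0,2) exec_start@7 write@10
I4 add r4: issue@5 deps=(None,0) exec_start@5 write@7
I5 add r3: issue@6 deps=(3,None) exec_start@10 write@11
I6 add r3: issue@7 deps=(1,None) exec_start@7 write@9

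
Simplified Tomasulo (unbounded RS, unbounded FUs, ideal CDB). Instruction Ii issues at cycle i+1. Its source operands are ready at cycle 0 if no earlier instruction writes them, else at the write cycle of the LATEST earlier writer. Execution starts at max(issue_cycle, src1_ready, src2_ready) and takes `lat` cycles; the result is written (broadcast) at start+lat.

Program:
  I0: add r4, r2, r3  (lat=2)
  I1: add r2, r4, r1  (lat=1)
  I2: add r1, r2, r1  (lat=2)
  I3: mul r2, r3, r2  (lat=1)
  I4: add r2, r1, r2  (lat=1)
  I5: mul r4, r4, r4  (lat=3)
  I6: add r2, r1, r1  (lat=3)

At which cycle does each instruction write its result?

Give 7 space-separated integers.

I0 add r4: issue@1 deps=(None,None) exec_start@1 write@3
I1 add r2: issue@2 deps=(0,None) exec_start@3 write@4
I2 add r1: issue@3 deps=(1,None) exec_start@4 write@6
I3 mul r2: issue@4 deps=(None,1) exec_start@4 write@5
I4 add r2: issue@5 deps=(2,3) exec_start@6 write@7
I5 mul r4: issue@6 deps=(0,0) exec_start@6 write@9
I6 add r2: issue@7 deps=(2,2) exec_start@7 write@10

Answer: 3 4 6 5 7 9 10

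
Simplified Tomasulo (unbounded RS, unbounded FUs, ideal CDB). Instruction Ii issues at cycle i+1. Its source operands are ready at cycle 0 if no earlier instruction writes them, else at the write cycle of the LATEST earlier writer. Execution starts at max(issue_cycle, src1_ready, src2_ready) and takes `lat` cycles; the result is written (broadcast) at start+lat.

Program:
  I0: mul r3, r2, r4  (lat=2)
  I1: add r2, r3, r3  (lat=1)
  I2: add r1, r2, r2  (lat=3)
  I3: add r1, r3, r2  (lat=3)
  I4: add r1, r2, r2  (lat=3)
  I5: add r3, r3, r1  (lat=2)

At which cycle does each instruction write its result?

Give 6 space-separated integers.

Answer: 3 4 7 7 8 10

Derivation:
I0 mul r3: issue@1 deps=(None,None) exec_start@1 write@3
I1 add r2: issue@2 deps=(0,0) exec_start@3 write@4
I2 add r1: issue@3 deps=(1,1) exec_start@4 write@7
I3 add r1: issue@4 deps=(0,1) exec_start@4 write@7
I4 add r1: issue@5 deps=(1,1) exec_start@5 write@8
I5 add r3: issue@6 deps=(0,4) exec_start@8 write@10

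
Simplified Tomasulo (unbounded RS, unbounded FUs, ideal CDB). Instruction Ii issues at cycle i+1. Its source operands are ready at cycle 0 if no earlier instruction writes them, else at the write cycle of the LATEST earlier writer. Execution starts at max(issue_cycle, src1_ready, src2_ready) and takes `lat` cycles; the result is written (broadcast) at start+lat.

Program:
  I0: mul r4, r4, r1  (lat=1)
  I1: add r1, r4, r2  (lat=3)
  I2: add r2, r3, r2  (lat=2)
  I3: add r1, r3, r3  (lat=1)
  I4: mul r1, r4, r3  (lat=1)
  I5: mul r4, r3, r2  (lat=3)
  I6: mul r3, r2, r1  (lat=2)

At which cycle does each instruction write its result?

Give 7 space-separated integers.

Answer: 2 5 5 5 6 9 9

Derivation:
I0 mul r4: issue@1 deps=(None,None) exec_start@1 write@2
I1 add r1: issue@2 deps=(0,None) exec_start@2 write@5
I2 add r2: issue@3 deps=(None,None) exec_start@3 write@5
I3 add r1: issue@4 deps=(None,None) exec_start@4 write@5
I4 mul r1: issue@5 deps=(0,None) exec_start@5 write@6
I5 mul r4: issue@6 deps=(None,2) exec_start@6 write@9
I6 mul r3: issue@7 deps=(2,4) exec_start@7 write@9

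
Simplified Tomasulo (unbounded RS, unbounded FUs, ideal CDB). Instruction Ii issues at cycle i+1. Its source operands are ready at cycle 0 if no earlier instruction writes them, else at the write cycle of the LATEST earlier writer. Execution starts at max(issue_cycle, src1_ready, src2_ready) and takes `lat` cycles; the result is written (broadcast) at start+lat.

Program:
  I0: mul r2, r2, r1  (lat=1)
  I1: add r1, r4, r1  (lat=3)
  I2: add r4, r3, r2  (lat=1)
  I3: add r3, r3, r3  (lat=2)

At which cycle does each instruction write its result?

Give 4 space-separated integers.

Answer: 2 5 4 6

Derivation:
I0 mul r2: issue@1 deps=(None,None) exec_start@1 write@2
I1 add r1: issue@2 deps=(None,None) exec_start@2 write@5
I2 add r4: issue@3 deps=(None,0) exec_start@3 write@4
I3 add r3: issue@4 deps=(None,None) exec_start@4 write@6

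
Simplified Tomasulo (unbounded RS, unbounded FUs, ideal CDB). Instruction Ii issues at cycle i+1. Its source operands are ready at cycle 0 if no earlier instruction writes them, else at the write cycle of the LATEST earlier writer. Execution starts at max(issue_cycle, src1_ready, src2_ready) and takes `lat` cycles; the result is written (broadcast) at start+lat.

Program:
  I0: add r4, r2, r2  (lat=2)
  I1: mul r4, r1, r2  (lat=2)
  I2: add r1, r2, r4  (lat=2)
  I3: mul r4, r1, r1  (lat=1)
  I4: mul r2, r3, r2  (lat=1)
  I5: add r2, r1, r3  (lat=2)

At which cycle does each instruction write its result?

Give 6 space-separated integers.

Answer: 3 4 6 7 6 8

Derivation:
I0 add r4: issue@1 deps=(None,None) exec_start@1 write@3
I1 mul r4: issue@2 deps=(None,None) exec_start@2 write@4
I2 add r1: issue@3 deps=(None,1) exec_start@4 write@6
I3 mul r4: issue@4 deps=(2,2) exec_start@6 write@7
I4 mul r2: issue@5 deps=(None,None) exec_start@5 write@6
I5 add r2: issue@6 deps=(2,None) exec_start@6 write@8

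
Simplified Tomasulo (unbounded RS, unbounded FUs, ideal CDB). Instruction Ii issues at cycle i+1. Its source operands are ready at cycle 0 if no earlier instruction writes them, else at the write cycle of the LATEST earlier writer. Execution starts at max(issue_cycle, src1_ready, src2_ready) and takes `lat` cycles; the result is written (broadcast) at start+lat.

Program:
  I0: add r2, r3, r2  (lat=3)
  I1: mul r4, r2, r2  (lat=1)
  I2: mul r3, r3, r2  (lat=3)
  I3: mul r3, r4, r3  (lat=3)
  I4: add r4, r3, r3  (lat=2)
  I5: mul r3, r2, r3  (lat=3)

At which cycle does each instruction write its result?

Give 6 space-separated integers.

Answer: 4 5 7 10 12 13

Derivation:
I0 add r2: issue@1 deps=(None,None) exec_start@1 write@4
I1 mul r4: issue@2 deps=(0,0) exec_start@4 write@5
I2 mul r3: issue@3 deps=(None,0) exec_start@4 write@7
I3 mul r3: issue@4 deps=(1,2) exec_start@7 write@10
I4 add r4: issue@5 deps=(3,3) exec_start@10 write@12
I5 mul r3: issue@6 deps=(0,3) exec_start@10 write@13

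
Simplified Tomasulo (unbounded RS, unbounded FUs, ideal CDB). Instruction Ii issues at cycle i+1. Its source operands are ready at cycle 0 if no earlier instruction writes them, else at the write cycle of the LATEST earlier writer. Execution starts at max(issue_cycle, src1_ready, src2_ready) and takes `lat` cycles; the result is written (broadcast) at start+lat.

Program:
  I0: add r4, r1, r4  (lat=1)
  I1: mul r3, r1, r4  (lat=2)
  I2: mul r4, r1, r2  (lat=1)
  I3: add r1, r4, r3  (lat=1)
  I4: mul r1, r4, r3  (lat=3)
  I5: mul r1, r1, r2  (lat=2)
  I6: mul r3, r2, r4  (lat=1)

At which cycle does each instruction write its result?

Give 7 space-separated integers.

Answer: 2 4 4 5 8 10 8

Derivation:
I0 add r4: issue@1 deps=(None,None) exec_start@1 write@2
I1 mul r3: issue@2 deps=(None,0) exec_start@2 write@4
I2 mul r4: issue@3 deps=(None,None) exec_start@3 write@4
I3 add r1: issue@4 deps=(2,1) exec_start@4 write@5
I4 mul r1: issue@5 deps=(2,1) exec_start@5 write@8
I5 mul r1: issue@6 deps=(4,None) exec_start@8 write@10
I6 mul r3: issue@7 deps=(None,2) exec_start@7 write@8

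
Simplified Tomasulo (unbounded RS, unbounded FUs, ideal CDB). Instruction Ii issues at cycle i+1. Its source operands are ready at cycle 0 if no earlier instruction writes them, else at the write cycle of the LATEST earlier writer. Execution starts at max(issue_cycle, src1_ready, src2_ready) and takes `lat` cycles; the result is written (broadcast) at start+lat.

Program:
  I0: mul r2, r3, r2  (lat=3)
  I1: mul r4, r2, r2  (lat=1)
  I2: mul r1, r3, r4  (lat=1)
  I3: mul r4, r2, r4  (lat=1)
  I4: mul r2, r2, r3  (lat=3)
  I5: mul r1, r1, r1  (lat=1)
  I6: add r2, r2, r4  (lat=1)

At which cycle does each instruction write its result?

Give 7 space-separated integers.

I0 mul r2: issue@1 deps=(None,None) exec_start@1 write@4
I1 mul r4: issue@2 deps=(0,0) exec_start@4 write@5
I2 mul r1: issue@3 deps=(None,1) exec_start@5 write@6
I3 mul r4: issue@4 deps=(0,1) exec_start@5 write@6
I4 mul r2: issue@5 deps=(0,None) exec_start@5 write@8
I5 mul r1: issue@6 deps=(2,2) exec_start@6 write@7
I6 add r2: issue@7 deps=(4,3) exec_start@8 write@9

Answer: 4 5 6 6 8 7 9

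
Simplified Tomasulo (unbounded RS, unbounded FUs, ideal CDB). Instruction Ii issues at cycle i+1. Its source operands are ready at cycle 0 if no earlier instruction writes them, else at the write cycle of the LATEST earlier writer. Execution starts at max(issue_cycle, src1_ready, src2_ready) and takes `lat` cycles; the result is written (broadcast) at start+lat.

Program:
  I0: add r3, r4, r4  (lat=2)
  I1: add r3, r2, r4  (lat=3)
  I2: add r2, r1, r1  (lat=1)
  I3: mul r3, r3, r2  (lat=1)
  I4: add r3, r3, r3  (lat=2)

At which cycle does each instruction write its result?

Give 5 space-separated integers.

Answer: 3 5 4 6 8

Derivation:
I0 add r3: issue@1 deps=(None,None) exec_start@1 write@3
I1 add r3: issue@2 deps=(None,None) exec_start@2 write@5
I2 add r2: issue@3 deps=(None,None) exec_start@3 write@4
I3 mul r3: issue@4 deps=(1,2) exec_start@5 write@6
I4 add r3: issue@5 deps=(3,3) exec_start@6 write@8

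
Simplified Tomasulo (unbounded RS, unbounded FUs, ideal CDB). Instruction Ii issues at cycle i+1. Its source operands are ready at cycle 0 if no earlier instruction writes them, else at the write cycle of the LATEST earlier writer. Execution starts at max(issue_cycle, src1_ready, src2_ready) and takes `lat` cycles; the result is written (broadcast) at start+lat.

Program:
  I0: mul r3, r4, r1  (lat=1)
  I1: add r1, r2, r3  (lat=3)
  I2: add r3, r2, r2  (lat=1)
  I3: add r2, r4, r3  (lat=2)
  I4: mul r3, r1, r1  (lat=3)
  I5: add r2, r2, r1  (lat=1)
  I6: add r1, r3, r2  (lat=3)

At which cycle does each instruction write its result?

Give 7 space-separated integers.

Answer: 2 5 4 6 8 7 11

Derivation:
I0 mul r3: issue@1 deps=(None,None) exec_start@1 write@2
I1 add r1: issue@2 deps=(None,0) exec_start@2 write@5
I2 add r3: issue@3 deps=(None,None) exec_start@3 write@4
I3 add r2: issue@4 deps=(None,2) exec_start@4 write@6
I4 mul r3: issue@5 deps=(1,1) exec_start@5 write@8
I5 add r2: issue@6 deps=(3,1) exec_start@6 write@7
I6 add r1: issue@7 deps=(4,5) exec_start@8 write@11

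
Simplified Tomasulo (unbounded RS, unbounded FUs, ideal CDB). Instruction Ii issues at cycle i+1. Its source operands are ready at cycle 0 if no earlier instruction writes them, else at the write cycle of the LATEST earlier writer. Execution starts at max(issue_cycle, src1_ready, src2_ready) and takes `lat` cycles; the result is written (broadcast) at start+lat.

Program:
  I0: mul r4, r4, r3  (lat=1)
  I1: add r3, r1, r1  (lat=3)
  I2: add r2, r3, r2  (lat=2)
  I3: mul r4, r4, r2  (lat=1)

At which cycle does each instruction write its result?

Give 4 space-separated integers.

I0 mul r4: issue@1 deps=(None,None) exec_start@1 write@2
I1 add r3: issue@2 deps=(None,None) exec_start@2 write@5
I2 add r2: issue@3 deps=(1,None) exec_start@5 write@7
I3 mul r4: issue@4 deps=(0,2) exec_start@7 write@8

Answer: 2 5 7 8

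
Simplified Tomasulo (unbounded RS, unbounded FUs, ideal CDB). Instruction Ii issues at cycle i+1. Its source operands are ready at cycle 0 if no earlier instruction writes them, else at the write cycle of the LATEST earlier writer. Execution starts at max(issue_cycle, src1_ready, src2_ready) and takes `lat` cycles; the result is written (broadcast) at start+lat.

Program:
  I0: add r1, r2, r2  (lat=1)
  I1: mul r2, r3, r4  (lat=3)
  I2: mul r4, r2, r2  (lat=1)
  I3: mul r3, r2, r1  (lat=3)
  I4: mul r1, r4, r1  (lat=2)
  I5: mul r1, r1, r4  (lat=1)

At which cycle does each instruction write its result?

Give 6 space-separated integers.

I0 add r1: issue@1 deps=(None,None) exec_start@1 write@2
I1 mul r2: issue@2 deps=(None,None) exec_start@2 write@5
I2 mul r4: issue@3 deps=(1,1) exec_start@5 write@6
I3 mul r3: issue@4 deps=(1,0) exec_start@5 write@8
I4 mul r1: issue@5 deps=(2,0) exec_start@6 write@8
I5 mul r1: issue@6 deps=(4,2) exec_start@8 write@9

Answer: 2 5 6 8 8 9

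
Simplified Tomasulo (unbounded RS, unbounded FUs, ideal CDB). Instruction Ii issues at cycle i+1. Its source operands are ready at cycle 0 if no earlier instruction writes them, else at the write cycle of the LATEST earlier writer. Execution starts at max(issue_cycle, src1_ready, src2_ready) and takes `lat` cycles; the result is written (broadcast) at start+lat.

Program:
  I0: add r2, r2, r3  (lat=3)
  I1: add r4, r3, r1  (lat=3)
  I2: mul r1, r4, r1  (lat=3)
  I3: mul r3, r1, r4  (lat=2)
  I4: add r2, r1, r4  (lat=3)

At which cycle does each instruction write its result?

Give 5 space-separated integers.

I0 add r2: issue@1 deps=(None,None) exec_start@1 write@4
I1 add r4: issue@2 deps=(None,None) exec_start@2 write@5
I2 mul r1: issue@3 deps=(1,None) exec_start@5 write@8
I3 mul r3: issue@4 deps=(2,1) exec_start@8 write@10
I4 add r2: issue@5 deps=(2,1) exec_start@8 write@11

Answer: 4 5 8 10 11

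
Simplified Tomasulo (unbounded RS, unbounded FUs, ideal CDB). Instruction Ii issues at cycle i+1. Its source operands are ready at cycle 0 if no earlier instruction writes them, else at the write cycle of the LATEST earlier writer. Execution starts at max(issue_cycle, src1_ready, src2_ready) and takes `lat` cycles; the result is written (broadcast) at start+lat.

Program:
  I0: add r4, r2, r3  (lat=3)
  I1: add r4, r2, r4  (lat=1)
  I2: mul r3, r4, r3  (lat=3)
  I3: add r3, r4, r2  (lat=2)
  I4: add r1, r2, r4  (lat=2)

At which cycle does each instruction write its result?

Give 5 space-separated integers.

Answer: 4 5 8 7 7

Derivation:
I0 add r4: issue@1 deps=(None,None) exec_start@1 write@4
I1 add r4: issue@2 deps=(None,0) exec_start@4 write@5
I2 mul r3: issue@3 deps=(1,None) exec_start@5 write@8
I3 add r3: issue@4 deps=(1,None) exec_start@5 write@7
I4 add r1: issue@5 deps=(None,1) exec_start@5 write@7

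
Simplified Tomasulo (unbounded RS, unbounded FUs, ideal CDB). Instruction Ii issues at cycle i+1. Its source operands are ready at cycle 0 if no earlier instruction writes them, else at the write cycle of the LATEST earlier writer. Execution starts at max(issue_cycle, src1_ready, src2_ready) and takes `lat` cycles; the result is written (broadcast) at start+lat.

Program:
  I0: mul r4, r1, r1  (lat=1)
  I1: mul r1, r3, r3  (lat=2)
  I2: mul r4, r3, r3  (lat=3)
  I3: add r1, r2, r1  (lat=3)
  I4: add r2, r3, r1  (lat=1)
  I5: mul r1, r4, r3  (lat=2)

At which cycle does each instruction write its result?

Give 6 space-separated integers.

Answer: 2 4 6 7 8 8

Derivation:
I0 mul r4: issue@1 deps=(None,None) exec_start@1 write@2
I1 mul r1: issue@2 deps=(None,None) exec_start@2 write@4
I2 mul r4: issue@3 deps=(None,None) exec_start@3 write@6
I3 add r1: issue@4 deps=(None,1) exec_start@4 write@7
I4 add r2: issue@5 deps=(None,3) exec_start@7 write@8
I5 mul r1: issue@6 deps=(2,None) exec_start@6 write@8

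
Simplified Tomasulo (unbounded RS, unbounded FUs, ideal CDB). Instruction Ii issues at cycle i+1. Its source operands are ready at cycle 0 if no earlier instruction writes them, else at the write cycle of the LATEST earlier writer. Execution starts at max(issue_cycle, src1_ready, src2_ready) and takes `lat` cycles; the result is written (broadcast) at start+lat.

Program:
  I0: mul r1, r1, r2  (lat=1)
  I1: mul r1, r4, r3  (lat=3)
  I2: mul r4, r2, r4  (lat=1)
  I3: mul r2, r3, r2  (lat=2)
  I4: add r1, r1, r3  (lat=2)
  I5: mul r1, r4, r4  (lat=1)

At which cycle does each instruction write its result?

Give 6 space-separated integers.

Answer: 2 5 4 6 7 7

Derivation:
I0 mul r1: issue@1 deps=(None,None) exec_start@1 write@2
I1 mul r1: issue@2 deps=(None,None) exec_start@2 write@5
I2 mul r4: issue@3 deps=(None,None) exec_start@3 write@4
I3 mul r2: issue@4 deps=(None,None) exec_start@4 write@6
I4 add r1: issue@5 deps=(1,None) exec_start@5 write@7
I5 mul r1: issue@6 deps=(2,2) exec_start@6 write@7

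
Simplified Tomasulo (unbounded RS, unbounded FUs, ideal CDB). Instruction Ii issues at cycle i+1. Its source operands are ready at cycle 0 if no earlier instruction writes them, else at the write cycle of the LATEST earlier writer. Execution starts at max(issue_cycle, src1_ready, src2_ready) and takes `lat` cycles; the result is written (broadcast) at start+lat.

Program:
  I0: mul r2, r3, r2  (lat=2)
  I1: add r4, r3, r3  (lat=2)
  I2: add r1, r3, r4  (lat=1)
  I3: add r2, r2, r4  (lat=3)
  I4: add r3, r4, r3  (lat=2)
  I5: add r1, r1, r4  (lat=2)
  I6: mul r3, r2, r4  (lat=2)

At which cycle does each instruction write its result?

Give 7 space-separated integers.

I0 mul r2: issue@1 deps=(None,None) exec_start@1 write@3
I1 add r4: issue@2 deps=(None,None) exec_start@2 write@4
I2 add r1: issue@3 deps=(None,1) exec_start@4 write@5
I3 add r2: issue@4 deps=(0,1) exec_start@4 write@7
I4 add r3: issue@5 deps=(1,None) exec_start@5 write@7
I5 add r1: issue@6 deps=(2,1) exec_start@6 write@8
I6 mul r3: issue@7 deps=(3,1) exec_start@7 write@9

Answer: 3 4 5 7 7 8 9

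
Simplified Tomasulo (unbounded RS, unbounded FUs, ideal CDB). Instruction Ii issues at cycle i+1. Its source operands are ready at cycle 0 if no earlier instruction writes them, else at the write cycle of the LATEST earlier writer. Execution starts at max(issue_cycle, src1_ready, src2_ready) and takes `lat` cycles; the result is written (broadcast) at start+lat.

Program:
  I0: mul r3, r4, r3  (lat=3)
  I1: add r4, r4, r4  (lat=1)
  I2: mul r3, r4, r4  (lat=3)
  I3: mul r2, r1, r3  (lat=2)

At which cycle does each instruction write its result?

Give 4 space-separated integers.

Answer: 4 3 6 8

Derivation:
I0 mul r3: issue@1 deps=(None,None) exec_start@1 write@4
I1 add r4: issue@2 deps=(None,None) exec_start@2 write@3
I2 mul r3: issue@3 deps=(1,1) exec_start@3 write@6
I3 mul r2: issue@4 deps=(None,2) exec_start@6 write@8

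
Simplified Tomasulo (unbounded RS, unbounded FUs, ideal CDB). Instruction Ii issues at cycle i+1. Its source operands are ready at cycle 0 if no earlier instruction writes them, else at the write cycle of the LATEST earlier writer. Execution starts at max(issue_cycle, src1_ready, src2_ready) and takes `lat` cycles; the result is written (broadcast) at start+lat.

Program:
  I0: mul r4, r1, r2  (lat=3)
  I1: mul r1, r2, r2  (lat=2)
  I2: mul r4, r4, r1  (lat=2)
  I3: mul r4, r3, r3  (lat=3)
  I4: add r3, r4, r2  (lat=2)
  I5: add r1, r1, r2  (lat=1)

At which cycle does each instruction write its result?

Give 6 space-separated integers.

Answer: 4 4 6 7 9 7

Derivation:
I0 mul r4: issue@1 deps=(None,None) exec_start@1 write@4
I1 mul r1: issue@2 deps=(None,None) exec_start@2 write@4
I2 mul r4: issue@3 deps=(0,1) exec_start@4 write@6
I3 mul r4: issue@4 deps=(None,None) exec_start@4 write@7
I4 add r3: issue@5 deps=(3,None) exec_start@7 write@9
I5 add r1: issue@6 deps=(1,None) exec_start@6 write@7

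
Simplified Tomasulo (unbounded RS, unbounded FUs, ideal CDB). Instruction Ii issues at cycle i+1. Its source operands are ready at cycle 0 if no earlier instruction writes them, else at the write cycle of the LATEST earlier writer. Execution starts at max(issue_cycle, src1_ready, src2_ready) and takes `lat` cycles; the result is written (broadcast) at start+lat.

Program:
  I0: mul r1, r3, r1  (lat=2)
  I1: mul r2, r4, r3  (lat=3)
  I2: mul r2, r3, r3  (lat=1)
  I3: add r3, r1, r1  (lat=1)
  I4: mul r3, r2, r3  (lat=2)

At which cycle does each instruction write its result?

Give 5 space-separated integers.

Answer: 3 5 4 5 7

Derivation:
I0 mul r1: issue@1 deps=(None,None) exec_start@1 write@3
I1 mul r2: issue@2 deps=(None,None) exec_start@2 write@5
I2 mul r2: issue@3 deps=(None,None) exec_start@3 write@4
I3 add r3: issue@4 deps=(0,0) exec_start@4 write@5
I4 mul r3: issue@5 deps=(2,3) exec_start@5 write@7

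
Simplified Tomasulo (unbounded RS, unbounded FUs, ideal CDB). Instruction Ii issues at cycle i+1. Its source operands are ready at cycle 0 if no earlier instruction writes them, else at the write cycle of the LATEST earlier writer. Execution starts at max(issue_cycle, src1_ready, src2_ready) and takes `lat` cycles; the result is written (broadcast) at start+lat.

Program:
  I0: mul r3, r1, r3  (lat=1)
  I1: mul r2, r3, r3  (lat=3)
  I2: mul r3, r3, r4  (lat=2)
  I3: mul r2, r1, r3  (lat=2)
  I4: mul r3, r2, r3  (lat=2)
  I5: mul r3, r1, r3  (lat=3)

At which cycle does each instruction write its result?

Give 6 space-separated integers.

I0 mul r3: issue@1 deps=(None,None) exec_start@1 write@2
I1 mul r2: issue@2 deps=(0,0) exec_start@2 write@5
I2 mul r3: issue@3 deps=(0,None) exec_start@3 write@5
I3 mul r2: issue@4 deps=(None,2) exec_start@5 write@7
I4 mul r3: issue@5 deps=(3,2) exec_start@7 write@9
I5 mul r3: issue@6 deps=(None,4) exec_start@9 write@12

Answer: 2 5 5 7 9 12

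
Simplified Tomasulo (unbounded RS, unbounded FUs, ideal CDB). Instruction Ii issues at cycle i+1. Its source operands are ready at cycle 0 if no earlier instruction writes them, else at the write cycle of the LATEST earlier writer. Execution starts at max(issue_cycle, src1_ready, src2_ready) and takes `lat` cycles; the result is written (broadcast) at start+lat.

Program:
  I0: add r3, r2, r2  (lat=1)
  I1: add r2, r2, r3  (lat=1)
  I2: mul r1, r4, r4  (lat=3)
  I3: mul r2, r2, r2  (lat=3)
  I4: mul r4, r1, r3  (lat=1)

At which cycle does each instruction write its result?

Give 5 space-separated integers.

I0 add r3: issue@1 deps=(None,None) exec_start@1 write@2
I1 add r2: issue@2 deps=(None,0) exec_start@2 write@3
I2 mul r1: issue@3 deps=(None,None) exec_start@3 write@6
I3 mul r2: issue@4 deps=(1,1) exec_start@4 write@7
I4 mul r4: issue@5 deps=(2,0) exec_start@6 write@7

Answer: 2 3 6 7 7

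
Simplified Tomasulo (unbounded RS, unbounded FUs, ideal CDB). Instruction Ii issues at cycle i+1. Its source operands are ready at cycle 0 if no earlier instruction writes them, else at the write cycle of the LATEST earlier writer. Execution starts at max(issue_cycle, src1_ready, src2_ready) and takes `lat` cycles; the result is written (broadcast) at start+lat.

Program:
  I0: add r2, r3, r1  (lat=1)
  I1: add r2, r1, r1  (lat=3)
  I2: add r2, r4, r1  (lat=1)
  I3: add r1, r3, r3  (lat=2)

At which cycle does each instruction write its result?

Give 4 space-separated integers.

Answer: 2 5 4 6

Derivation:
I0 add r2: issue@1 deps=(None,None) exec_start@1 write@2
I1 add r2: issue@2 deps=(None,None) exec_start@2 write@5
I2 add r2: issue@3 deps=(None,None) exec_start@3 write@4
I3 add r1: issue@4 deps=(None,None) exec_start@4 write@6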